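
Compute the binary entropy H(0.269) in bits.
0.8400 bits

The binary entropy function is:
H(p) = -p log(p) - (1-p) log(1-p)

H(0.269) = -0.269 × log_2(0.269) - 0.731 × log_2(0.731)
H(0.269) = 0.8400 bits

Note: Binary entropy is maximized at p=0.5 (H=1 bit) and minimized at p=0 or p=1 (H=0).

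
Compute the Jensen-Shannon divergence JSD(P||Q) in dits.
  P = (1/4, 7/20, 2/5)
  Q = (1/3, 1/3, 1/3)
0.0020 dits

Jensen-Shannon divergence is:
JSD(P||Q) = 0.5 × D_KL(P||M) + 0.5 × D_KL(Q||M)
where M = 0.5 × (P + Q) is the mixture distribution.

M = 0.5 × (1/4, 7/20, 2/5) + 0.5 × (1/3, 1/3, 1/3) = (7/24, 0.341667, 11/30)

D_KL(P||M) = 0.0020 dits
D_KL(Q||M) = 0.0020 dits

JSD(P||Q) = 0.5 × 0.0020 + 0.5 × 0.0020 = 0.0020 dits

Unlike KL divergence, JSD is symmetric and bounded: 0 ≤ JSD ≤ log(2).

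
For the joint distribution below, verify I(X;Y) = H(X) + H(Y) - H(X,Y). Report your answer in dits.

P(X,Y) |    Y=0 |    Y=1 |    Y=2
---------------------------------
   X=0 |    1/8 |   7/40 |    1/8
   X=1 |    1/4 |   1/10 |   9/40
I(X;Y) = 0.0151 dits

Mutual information has multiple equivalent forms:
- I(X;Y) = H(X) - H(X|Y)
- I(X;Y) = H(Y) - H(Y|X)
- I(X;Y) = H(X) + H(Y) - H(X,Y)

Computing all quantities:
H(X) = 0.2961, H(Y) = 0.4735, H(X,Y) = 0.7545
H(X|Y) = 0.2810, H(Y|X) = 0.4584

Verification:
H(X) - H(X|Y) = 0.2961 - 0.2810 = 0.0151
H(Y) - H(Y|X) = 0.4735 - 0.4584 = 0.0151
H(X) + H(Y) - H(X,Y) = 0.2961 + 0.4735 - 0.7545 = 0.0151

All forms give I(X;Y) = 0.0151 dits. ✓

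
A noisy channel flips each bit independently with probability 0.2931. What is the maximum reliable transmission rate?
0.1273 bits

For a binary symmetric channel (BSC) with error probability p:
Capacity C = 1 - H(p) bits per symbol

where H(p) = -p log₂(p) - (1-p) log₂(1-p) is the binary entropy function.

H(0.2931) = 0.8727 bits
C = 1 - 0.8727 = 0.1273 bits per symbol

This means we can reliably transmit up to 0.1273 bits of information per channel use.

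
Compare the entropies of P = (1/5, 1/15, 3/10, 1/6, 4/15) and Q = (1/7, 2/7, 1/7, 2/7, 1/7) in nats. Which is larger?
Q

Computing entropies in nats:
H(P) = 1.5147
H(Q) = 1.5498

Distribution Q has higher entropy.

Intuition: The distribution closer to uniform (more spread out) has higher entropy.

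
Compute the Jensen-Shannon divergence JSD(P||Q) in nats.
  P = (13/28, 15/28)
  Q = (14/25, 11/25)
0.0046 nats

Jensen-Shannon divergence is:
JSD(P||Q) = 0.5 × D_KL(P||M) + 0.5 × D_KL(Q||M)
where M = 0.5 × (P + Q) is the mixture distribution.

M = 0.5 × (13/28, 15/28) + 0.5 × (14/25, 11/25) = (0.512143, 0.487857)

D_KL(P||M) = 0.0046 nats
D_KL(Q||M) = 0.0046 nats

JSD(P||Q) = 0.5 × 0.0046 + 0.5 × 0.0046 = 0.0046 nats

Unlike KL divergence, JSD is symmetric and bounded: 0 ≤ JSD ≤ log(2).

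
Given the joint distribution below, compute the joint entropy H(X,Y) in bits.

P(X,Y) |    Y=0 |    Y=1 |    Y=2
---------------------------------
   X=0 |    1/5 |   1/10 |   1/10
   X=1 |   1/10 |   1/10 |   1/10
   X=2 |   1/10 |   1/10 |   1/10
3.1219 bits

Joint entropy is H(X,Y) = -Σ_{x,y} p(x,y) log p(x,y).

Summing over all non-zero entries:
H(X,Y) = -[1/5·log_2(1/5) + 1/10·log_2(1/10) + 1/10·log_2(1/10) + 1/10·log_2(1/10) + 1/10·log_2(1/10) + 1/10·log_2(1/10) + 1/10·log_2(1/10) + 1/10·log_2(1/10) + 1/10·log_2(1/10)]
H(X,Y) = 3.1219 bits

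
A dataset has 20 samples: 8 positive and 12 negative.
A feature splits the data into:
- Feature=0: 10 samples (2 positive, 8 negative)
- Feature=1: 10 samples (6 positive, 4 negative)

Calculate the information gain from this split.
0.1245 bits

Information Gain = H(Y) - H(Y|Feature)

Before split:
P(positive) = 8/20 = 0.4000
H(Y) = 0.9710 bits

After split:
Feature=0: H = 0.7219 bits (weight = 10/20)
Feature=1: H = 0.9710 bits (weight = 10/20)
H(Y|Feature) = (10/20)×0.7219 + (10/20)×0.9710 = 0.8464 bits

Information Gain = 0.9710 - 0.8464 = 0.1245 bits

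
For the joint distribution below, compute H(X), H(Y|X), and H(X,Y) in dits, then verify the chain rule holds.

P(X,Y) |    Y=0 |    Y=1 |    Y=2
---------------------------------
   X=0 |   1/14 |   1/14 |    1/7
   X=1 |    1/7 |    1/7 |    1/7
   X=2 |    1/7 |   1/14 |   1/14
H(X,Y) = 0.9311, H(X) = 0.4686, H(Y|X) = 0.4625 (all in dits)

Chain rule: H(X,Y) = H(X) + H(Y|X)

Left side — joint entropy directly:
H(X,Y) = -Σ p(x,y) log p(x,y) = 0.9311 dits

Right side — compute H(Y|X) from the conditional distributions:
P(X) = (2/7, 3/7, 2/7), so H(X) = 0.4686 dits
H(Y|X) = Σ_x P(X=x) · H(Y|X=x):
  P(Y|X=0) = (1/4, 1/4, 1/2), H(Y|X=0) = 0.4515, weight P(X=0) = 2/7
  P(Y|X=1) = (1/3, 1/3, 1/3), H(Y|X=1) = 0.4771, weight P(X=1) = 3/7
  P(Y|X=2) = (1/2, 1/4, 1/4), H(Y|X=2) = 0.4515, weight P(X=2) = 2/7
H(Y|X) = 0.4625 dits

H(X) + H(Y|X) = 0.4686 + 0.4625 = 0.9311 dits

Both sides equal 0.9311 dits. ✓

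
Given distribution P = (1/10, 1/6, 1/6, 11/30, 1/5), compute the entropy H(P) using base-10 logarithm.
0.6589 dits

Shannon entropy is H(X) = -Σ p(x) log p(x).

For P = (1/10, 1/6, 1/6, 11/30, 1/5):
H = -1/10 × log_10(1/10) -1/6 × log_10(1/6) -1/6 × log_10(1/6) -11/30 × log_10(11/30) -1/5 × log_10(1/5)
H = 0.6589 dits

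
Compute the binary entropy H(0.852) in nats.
0.4192 nats

The binary entropy function is:
H(p) = -p log(p) - (1-p) log(1-p)

H(0.852) = -0.852 × log_e(0.852) - 0.148 × log_e(0.148)
H(0.852) = 0.4192 nats

Note: Binary entropy is maximized at p=0.5 (H=1 bit) and minimized at p=0 or p=1 (H=0).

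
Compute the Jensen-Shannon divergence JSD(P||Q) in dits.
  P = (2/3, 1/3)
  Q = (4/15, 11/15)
0.0359 dits

Jensen-Shannon divergence is:
JSD(P||Q) = 0.5 × D_KL(P||M) + 0.5 × D_KL(Q||M)
where M = 0.5 × (P + Q) is the mixture distribution.

M = 0.5 × (2/3, 1/3) + 0.5 × (4/15, 11/15) = (7/15, 8/15)

D_KL(P||M) = 0.0352 dits
D_KL(Q||M) = 0.0366 dits

JSD(P||Q) = 0.5 × 0.0352 + 0.5 × 0.0366 = 0.0359 dits

Unlike KL divergence, JSD is symmetric and bounded: 0 ≤ JSD ≤ log(2).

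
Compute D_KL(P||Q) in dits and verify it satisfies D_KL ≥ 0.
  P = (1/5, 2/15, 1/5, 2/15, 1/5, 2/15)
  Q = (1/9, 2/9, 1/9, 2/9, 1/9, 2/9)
0.0644 dits

KL divergence satisfies the Gibbs inequality: D_KL(P||Q) ≥ 0 for all distributions P, Q.

D_KL(P||Q) = Σ p(x) log(p(x)/q(x))
Term by term:
  x=0: 1/5 × log_10[(1/5)/(1/9)] = 0.0511
  x=1: 2/15 × log_10[(2/15)/(2/9)] = -0.0296
  x=2: 1/5 × log_10[(1/5)/(1/9)] = 0.0511
  x=3: 2/15 × log_10[(2/15)/(2/9)] = -0.0296
  x=4: 1/5 × log_10[(1/5)/(1/9)] = 0.0511
  x=5: 2/15 × log_10[(2/15)/(2/9)] = -0.0296
D_KL(P||Q) = 0.0644 dits

D_KL(P||Q) = 0.0644 ≥ 0 ✓

This non-negativity is a fundamental property: relative entropy cannot be negative because it measures how different Q is from P.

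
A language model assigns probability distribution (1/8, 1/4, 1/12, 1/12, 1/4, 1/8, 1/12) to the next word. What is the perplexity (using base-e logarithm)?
6.2603

Perplexity is e^H (or exp(H) for natural log).

First, H = -Σ p log p = 1.8342 nats
Perplexity = e^1.8342 = 6.2603

Interpretation: The model's uncertainty is equivalent to choosing uniformly among 6.3 options.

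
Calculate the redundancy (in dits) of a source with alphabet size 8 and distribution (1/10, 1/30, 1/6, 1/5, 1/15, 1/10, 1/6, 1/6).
0.0466 dits

Redundancy measures how far a source is from maximum entropy:
R = H_max - H(X)

Maximum entropy for 8 symbols: H_max = log_10(8) = 0.9031 dits
Actual entropy: H(X) = 0.8565 dits
Redundancy: R = 0.9031 - 0.8565 = 0.0466 dits

This redundancy represents potential for compression: the source could be compressed by 0.0466 dits per symbol.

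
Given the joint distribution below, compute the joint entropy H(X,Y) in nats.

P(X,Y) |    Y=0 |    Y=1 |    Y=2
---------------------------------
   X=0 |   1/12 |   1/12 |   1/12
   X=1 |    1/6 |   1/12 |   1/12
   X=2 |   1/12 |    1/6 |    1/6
2.1383 nats

Joint entropy is H(X,Y) = -Σ_{x,y} p(x,y) log p(x,y).

Summing over all non-zero entries:
H(X,Y) = -[1/12·log_e(1/12) + 1/12·log_e(1/12) + 1/12·log_e(1/12) + 1/6·log_e(1/6) + 1/12·log_e(1/12) + 1/12·log_e(1/12) + 1/12·log_e(1/12) + 1/6·log_e(1/6) + 1/6·log_e(1/6)]
H(X,Y) = 2.1383 nats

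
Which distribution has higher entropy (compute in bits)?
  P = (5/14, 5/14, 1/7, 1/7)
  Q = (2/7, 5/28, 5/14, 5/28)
Q

Computing entropies in bits:
H(P) = 1.8631
H(Q) = 1.9345

Distribution Q has higher entropy.

Intuition: The distribution closer to uniform (more spread out) has higher entropy.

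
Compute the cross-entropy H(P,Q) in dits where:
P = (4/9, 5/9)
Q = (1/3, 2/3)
0.3099 dits

Cross-entropy: H(P,Q) = -Σ p(x) log q(x)

Alternatively: H(P,Q) = H(P) + D_KL(P||Q)
H(P) = 0.2983 dits
D_KL(P||Q) = 0.0115 dits

H(P,Q) = 0.2983 + 0.0115 = 0.3099 dits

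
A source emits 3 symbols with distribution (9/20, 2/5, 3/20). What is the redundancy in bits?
0.1272 bits

Redundancy measures how far a source is from maximum entropy:
R = H_max - H(X)

Maximum entropy for 3 symbols: H_max = log_2(3) = 1.5850 bits
Actual entropy: H(X) = 1.4577 bits
Redundancy: R = 1.5850 - 1.4577 = 0.1272 bits

This redundancy represents potential for compression: the source could be compressed by 0.1272 bits per symbol.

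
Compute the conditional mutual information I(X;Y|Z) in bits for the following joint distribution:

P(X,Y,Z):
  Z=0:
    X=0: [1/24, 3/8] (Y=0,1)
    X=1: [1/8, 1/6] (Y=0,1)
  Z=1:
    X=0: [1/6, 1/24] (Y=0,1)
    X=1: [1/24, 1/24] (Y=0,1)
0.0928 bits

Conditional mutual information: I(X;Y|Z) = H(X|Z) + H(Y|Z) - H(X,Y|Z)

H(Z) = 0.8709
H(X,Z) = 1.8149 → H(X|Z) = 0.9441
H(Y,Z) = 1.6802 → H(Y|Z) = 0.8093
H(X,Y,Z) = 2.5315 → H(X,Y|Z) = 1.6606

I(X;Y|Z) = 0.9441 + 0.8093 - 1.6606 = 0.0928 bits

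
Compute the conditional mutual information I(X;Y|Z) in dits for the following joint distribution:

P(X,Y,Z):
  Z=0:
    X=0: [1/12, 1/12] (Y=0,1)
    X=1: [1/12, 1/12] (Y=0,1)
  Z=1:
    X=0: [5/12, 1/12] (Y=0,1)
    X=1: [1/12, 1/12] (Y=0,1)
0.0148 dits

Conditional mutual information: I(X;Y|Z) = H(X|Z) + H(Y|Z) - H(X,Y|Z)

H(Z) = 0.2764
H(X,Z) = 0.5396 → H(X|Z) = 0.2632
H(Y,Z) = 0.5396 → H(Y|Z) = 0.2632
H(X,Y,Z) = 0.7879 → H(X,Y|Z) = 0.5115

I(X;Y|Z) = 0.2632 + 0.2632 - 0.5115 = 0.0148 dits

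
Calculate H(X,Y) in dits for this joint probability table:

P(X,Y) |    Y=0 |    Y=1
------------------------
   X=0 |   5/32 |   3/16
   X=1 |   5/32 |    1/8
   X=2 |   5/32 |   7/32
0.7715 dits

Joint entropy is H(X,Y) = -Σ_{x,y} p(x,y) log p(x,y).

Summing over all non-zero entries:
H(X,Y) = -[5/32·log_10(5/32) + 3/16·log_10(3/16) + 5/32·log_10(5/32) + 1/8·log_10(1/8) + 5/32·log_10(5/32) + 7/32·log_10(7/32)]
H(X,Y) = 0.7715 dits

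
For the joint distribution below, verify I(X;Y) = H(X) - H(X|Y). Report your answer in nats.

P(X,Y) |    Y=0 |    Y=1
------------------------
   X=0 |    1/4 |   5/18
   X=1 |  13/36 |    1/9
I(X;Y) = 0.0455 nats

Mutual information has multiple equivalent forms:
- I(X;Y) = H(X) - H(X|Y)
- I(X;Y) = H(Y) - H(Y|X)
- I(X;Y) = H(X) + H(Y) - H(X,Y)

Computing all quantities:
H(X) = 0.6916, H(Y) = 0.6682, H(X,Y) = 1.3143
H(X|Y) = 0.6461, H(Y|X) = 0.6227

Verification:
H(X) - H(X|Y) = 0.6916 - 0.6461 = 0.0455
H(Y) - H(Y|X) = 0.6682 - 0.6227 = 0.0455
H(X) + H(Y) - H(X,Y) = 0.6916 + 0.6682 - 1.3143 = 0.0455

All forms give I(X;Y) = 0.0455 nats. ✓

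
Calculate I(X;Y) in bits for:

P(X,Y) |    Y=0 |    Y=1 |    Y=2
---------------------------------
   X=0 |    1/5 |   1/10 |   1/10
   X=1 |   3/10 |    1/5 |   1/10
0.0100 bits

Mutual information: I(X;Y) = H(X) + H(Y) - H(X,Y)

Marginals:
P(X) = (2/5, 3/5), H(X) = 0.9710 bits
P(Y) = (1/2, 3/10, 1/5), H(Y) = 1.4855 bits

Joint entropy: H(X,Y) = 2.4464 bits

I(X;Y) = 0.9710 + 1.4855 - 2.4464 = 0.0100 bits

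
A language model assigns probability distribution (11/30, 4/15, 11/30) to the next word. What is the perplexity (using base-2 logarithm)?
2.9690

Perplexity is 2^H (or exp(H) for natural log).

First, H = -Σ p log p = 1.5700 bits
Perplexity = 2^1.5700 = 2.9690

Interpretation: The model's uncertainty is equivalent to choosing uniformly among 3.0 options.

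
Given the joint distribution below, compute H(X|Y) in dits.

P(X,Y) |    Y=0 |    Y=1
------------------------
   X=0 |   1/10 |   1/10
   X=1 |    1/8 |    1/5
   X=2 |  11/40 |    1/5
0.4456 dits

Using the chain rule: H(X|Y) = H(X,Y) - H(Y)

First, compute H(X,Y) = 0.7467 dits

Marginal P(Y) = (1/2, 1/2)
H(Y) = 0.3010 dits

H(X|Y) = H(X,Y) - H(Y) = 0.7467 - 0.3010 = 0.4456 dits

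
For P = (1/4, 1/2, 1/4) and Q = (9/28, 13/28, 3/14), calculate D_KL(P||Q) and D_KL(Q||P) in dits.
D_KL(P||Q) = 0.0055, D_KL(Q||P) = 0.0058

KL divergence is not symmetric: D_KL(P||Q) ≠ D_KL(Q||P) in general.

D_KL(P||Q) = 0.0055 dits
D_KL(Q||P) = 0.0058 dits

No, they are not equal!

This asymmetry is why KL divergence is not a true distance metric.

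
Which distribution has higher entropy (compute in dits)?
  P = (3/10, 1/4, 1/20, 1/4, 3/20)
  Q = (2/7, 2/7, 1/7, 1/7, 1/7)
Q

Computing entropies in dits:
H(P) = 0.6465
H(Q) = 0.6731

Distribution Q has higher entropy.

Intuition: The distribution closer to uniform (more spread out) has higher entropy.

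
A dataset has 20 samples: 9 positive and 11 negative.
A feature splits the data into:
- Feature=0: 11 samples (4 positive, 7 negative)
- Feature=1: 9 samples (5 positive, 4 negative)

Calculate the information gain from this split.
0.0267 bits

Information Gain = H(Y) - H(Y|Feature)

Before split:
P(positive) = 9/20 = 0.4500
H(Y) = 0.9928 bits

After split:
Feature=0: H = 0.9457 bits (weight = 11/20)
Feature=1: H = 0.9911 bits (weight = 9/20)
H(Y|Feature) = (11/20)×0.9457 + (9/20)×0.9911 = 0.9661 bits

Information Gain = 0.9928 - 0.9661 = 0.0267 bits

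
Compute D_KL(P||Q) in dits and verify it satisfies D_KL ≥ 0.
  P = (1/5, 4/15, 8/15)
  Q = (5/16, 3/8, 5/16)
0.0456 dits

KL divergence satisfies the Gibbs inequality: D_KL(P||Q) ≥ 0 for all distributions P, Q.

D_KL(P||Q) = Σ p(x) log(p(x)/q(x))
Term by term:
  x=0: 1/5 × log_10[(1/5)/(5/16)] = -0.0388
  x=1: 4/15 × log_10[(4/15)/(3/8)] = -0.0395
  x=2: 8/15 × log_10[(8/15)/(5/16)] = 0.1238
D_KL(P||Q) = 0.0456 dits

D_KL(P||Q) = 0.0456 ≥ 0 ✓

This non-negativity is a fundamental property: relative entropy cannot be negative because it measures how different Q is from P.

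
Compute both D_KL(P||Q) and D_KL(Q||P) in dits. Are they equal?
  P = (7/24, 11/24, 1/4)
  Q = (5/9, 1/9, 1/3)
D_KL(P||Q) = 0.1692, D_KL(Q||P) = 0.1287

KL divergence is not symmetric: D_KL(P||Q) ≠ D_KL(Q||P) in general.

D_KL(P||Q) = 0.1692 dits
D_KL(Q||P) = 0.1287 dits

No, they are not equal!

This asymmetry is why KL divergence is not a true distance metric.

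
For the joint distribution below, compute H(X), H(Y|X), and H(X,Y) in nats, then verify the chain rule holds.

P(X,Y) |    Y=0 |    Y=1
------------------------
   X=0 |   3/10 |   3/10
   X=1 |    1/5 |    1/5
H(X,Y) = 1.3662, H(X) = 0.6730, H(Y|X) = 0.6931 (all in nats)

Chain rule: H(X,Y) = H(X) + H(Y|X)

Left side — joint entropy directly:
H(X,Y) = -Σ p(x,y) log p(x,y) = 1.3662 nats

Right side — compute H(Y|X) from the conditional distributions:
P(X) = (3/5, 2/5), so H(X) = 0.6730 nats
H(Y|X) = Σ_x P(X=x) · H(Y|X=x):
  P(Y|X=0) = (1/2, 1/2), H(Y|X=0) = 0.6931, weight P(X=0) = 3/5
  P(Y|X=1) = (1/2, 1/2), H(Y|X=1) = 0.6931, weight P(X=1) = 2/5
H(Y|X) = 0.6931 nats

H(X) + H(Y|X) = 0.6730 + 0.6931 = 1.3662 nats

Both sides equal 1.3662 nats. ✓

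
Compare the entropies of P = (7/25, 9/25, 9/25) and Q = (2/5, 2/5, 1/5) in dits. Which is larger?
P

Computing entropies in dits:
H(P) = 0.4743
H(Q) = 0.4581

Distribution P has higher entropy.

Intuition: The distribution closer to uniform (more spread out) has higher entropy.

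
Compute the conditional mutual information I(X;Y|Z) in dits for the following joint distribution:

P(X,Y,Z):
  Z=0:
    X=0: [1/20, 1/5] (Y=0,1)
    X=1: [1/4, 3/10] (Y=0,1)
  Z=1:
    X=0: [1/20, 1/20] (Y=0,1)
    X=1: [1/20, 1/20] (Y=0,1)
0.0109 dits

Conditional mutual information: I(X;Y|Z) = H(X|Z) + H(Y|Z) - H(X,Y|Z)

H(Z) = 0.2173
H(X,Z) = 0.4933 → H(X|Z) = 0.2760
H(Y,Z) = 0.5074 → H(Y|Z) = 0.2901
H(X,Y,Z) = 0.7724 → H(X,Y|Z) = 0.5551

I(X;Y|Z) = 0.2760 + 0.2901 - 0.5551 = 0.0109 dits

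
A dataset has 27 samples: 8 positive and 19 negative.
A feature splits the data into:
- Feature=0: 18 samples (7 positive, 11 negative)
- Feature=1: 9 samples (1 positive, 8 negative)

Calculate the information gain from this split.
0.0662 bits

Information Gain = H(Y) - H(Y|Feature)

Before split:
P(positive) = 8/27 = 0.2963
H(Y) = 0.8767 bits

After split:
Feature=0: H = 0.9641 bits (weight = 18/27)
Feature=1: H = 0.5033 bits (weight = 9/27)
H(Y|Feature) = (18/27)×0.9641 + (9/27)×0.5033 = 0.8105 bits

Information Gain = 0.8767 - 0.8105 = 0.0662 bits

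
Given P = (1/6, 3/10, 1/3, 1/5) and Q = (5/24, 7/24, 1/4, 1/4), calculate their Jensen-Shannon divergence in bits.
0.0080 bits

Jensen-Shannon divergence is:
JSD(P||Q) = 0.5 × D_KL(P||M) + 0.5 × D_KL(Q||M)
where M = 0.5 × (P + Q) is the mixture distribution.

M = 0.5 × (1/6, 3/10, 1/3, 1/5) + 0.5 × (5/24, 7/24, 1/4, 1/4) = (3/16, 0.295833, 7/24, 9/40)

D_KL(P||M) = 0.0080 bits
D_KL(Q||M) = 0.0081 bits

JSD(P||Q) = 0.5 × 0.0080 + 0.5 × 0.0081 = 0.0080 bits

Unlike KL divergence, JSD is symmetric and bounded: 0 ≤ JSD ≤ log(2).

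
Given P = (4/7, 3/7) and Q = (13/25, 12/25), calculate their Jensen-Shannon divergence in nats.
0.0013 nats

Jensen-Shannon divergence is:
JSD(P||Q) = 0.5 × D_KL(P||M) + 0.5 × D_KL(Q||M)
where M = 0.5 × (P + Q) is the mixture distribution.

M = 0.5 × (4/7, 3/7) + 0.5 × (13/25, 12/25) = (0.545714, 0.454286)

D_KL(P||M) = 0.0013 nats
D_KL(Q||M) = 0.0013 nats

JSD(P||Q) = 0.5 × 0.0013 + 0.5 × 0.0013 = 0.0013 nats

Unlike KL divergence, JSD is symmetric and bounded: 0 ≤ JSD ≤ log(2).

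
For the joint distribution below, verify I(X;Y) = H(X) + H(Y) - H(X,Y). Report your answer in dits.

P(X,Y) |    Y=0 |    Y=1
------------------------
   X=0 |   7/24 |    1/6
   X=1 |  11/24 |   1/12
I(X;Y) = 0.0127 dits

Mutual information has multiple equivalent forms:
- I(X;Y) = H(X) - H(X|Y)
- I(X;Y) = H(Y) - H(Y|X)
- I(X;Y) = H(X) + H(Y) - H(X,Y)

Computing all quantities:
H(X) = 0.2995, H(Y) = 0.2442, H(X,Y) = 0.5310
H(X|Y) = 0.2868, H(Y|X) = 0.2315

Verification:
H(X) - H(X|Y) = 0.2995 - 0.2868 = 0.0127
H(Y) - H(Y|X) = 0.2442 - 0.2315 = 0.0127
H(X) + H(Y) - H(X,Y) = 0.2995 + 0.2442 - 0.5310 = 0.0127

All forms give I(X;Y) = 0.0127 dits. ✓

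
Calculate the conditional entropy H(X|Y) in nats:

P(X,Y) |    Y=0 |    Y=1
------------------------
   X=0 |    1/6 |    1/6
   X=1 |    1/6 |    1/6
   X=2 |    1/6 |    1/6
1.0986 nats

Using the chain rule: H(X|Y) = H(X,Y) - H(Y)

First, compute H(X,Y) = 1.7918 nats

Marginal P(Y) = (1/2, 1/2)
H(Y) = 0.6931 nats

H(X|Y) = H(X,Y) - H(Y) = 1.7918 - 0.6931 = 1.0986 nats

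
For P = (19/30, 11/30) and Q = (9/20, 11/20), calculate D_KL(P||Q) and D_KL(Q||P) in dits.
D_KL(P||Q) = 0.0294, D_KL(Q||P) = 0.0301

KL divergence is not symmetric: D_KL(P||Q) ≠ D_KL(Q||P) in general.

D_KL(P||Q) = 0.0294 dits
D_KL(Q||P) = 0.0301 dits

No, they are not equal!

This asymmetry is why KL divergence is not a true distance metric.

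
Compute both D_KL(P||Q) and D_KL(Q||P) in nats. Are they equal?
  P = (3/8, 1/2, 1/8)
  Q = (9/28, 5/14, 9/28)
D_KL(P||Q) = 0.1080, D_KL(Q||P) = 0.1339

KL divergence is not symmetric: D_KL(P||Q) ≠ D_KL(Q||P) in general.

D_KL(P||Q) = 0.1080 nats
D_KL(Q||P) = 0.1339 nats

No, they are not equal!

This asymmetry is why KL divergence is not a true distance metric.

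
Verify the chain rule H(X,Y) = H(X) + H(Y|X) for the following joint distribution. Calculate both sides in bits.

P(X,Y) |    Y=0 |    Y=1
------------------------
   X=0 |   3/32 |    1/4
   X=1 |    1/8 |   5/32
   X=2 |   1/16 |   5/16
H(X,Y) = 2.3880, H(X) = 1.5749, H(Y|X) = 0.8131 (all in bits)

Chain rule: H(X,Y) = H(X) + H(Y|X)

Left side — joint entropy directly:
H(X,Y) = -Σ p(x,y) log p(x,y) = 2.3880 bits

Right side — compute H(Y|X) from the conditional distributions:
P(X) = (11/32, 9/32, 3/8), so H(X) = 1.5749 bits
H(Y|X) = Σ_x P(X=x) · H(Y|X=x):
  P(Y|X=0) = (3/11, 8/11), H(Y|X=0) = 0.8454, weight P(X=0) = 11/32
  P(Y|X=1) = (4/9, 5/9), H(Y|X=1) = 0.9911, weight P(X=1) = 9/32
  P(Y|X=2) = (1/6, 5/6), H(Y|X=2) = 0.6500, weight P(X=2) = 3/8
H(Y|X) = 0.8131 bits

H(X) + H(Y|X) = 1.5749 + 0.8131 = 2.3880 bits

Both sides equal 2.3880 bits. ✓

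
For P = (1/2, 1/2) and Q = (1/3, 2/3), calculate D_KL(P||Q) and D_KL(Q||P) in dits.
D_KL(P||Q) = 0.0256, D_KL(Q||P) = 0.0246

KL divergence is not symmetric: D_KL(P||Q) ≠ D_KL(Q||P) in general.

D_KL(P||Q) = 0.0256 dits
D_KL(Q||P) = 0.0246 dits

No, they are not equal!

This asymmetry is why KL divergence is not a true distance metric.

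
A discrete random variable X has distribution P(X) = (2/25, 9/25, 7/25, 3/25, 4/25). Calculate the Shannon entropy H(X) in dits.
0.6401 dits

Shannon entropy is H(X) = -Σ p(x) log p(x).

For P = (2/25, 9/25, 7/25, 3/25, 4/25):
H = -2/25 × log_10(2/25) -9/25 × log_10(9/25) -7/25 × log_10(7/25) -3/25 × log_10(3/25) -4/25 × log_10(4/25)
H = 0.6401 dits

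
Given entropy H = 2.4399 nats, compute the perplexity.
11.4719

Perplexity is e^H (or exp(H) for natural log).

H = 2.4399 nats
Perplexity = e^2.4399 = 11.4719

Interpretation: The model's uncertainty is equivalent to choosing uniformly among 11.5 options.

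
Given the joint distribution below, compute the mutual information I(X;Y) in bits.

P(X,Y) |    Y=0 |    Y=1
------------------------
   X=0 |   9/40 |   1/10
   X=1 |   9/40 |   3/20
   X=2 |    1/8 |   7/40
0.0362 bits

Mutual information: I(X;Y) = H(X) + H(Y) - H(X,Y)

Marginals:
P(X) = (13/40, 3/8, 3/10), H(X) = 1.5787 bits
P(Y) = (23/40, 17/40), H(Y) = 0.9837 bits

Joint entropy: H(X,Y) = 2.5262 bits

I(X;Y) = 1.5787 + 0.9837 - 2.5262 = 0.0362 bits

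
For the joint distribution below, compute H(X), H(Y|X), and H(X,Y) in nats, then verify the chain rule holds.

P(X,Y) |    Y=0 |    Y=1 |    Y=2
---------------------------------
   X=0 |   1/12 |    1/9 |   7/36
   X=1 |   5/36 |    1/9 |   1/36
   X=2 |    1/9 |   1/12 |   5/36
H(X,Y) = 2.1129, H(X) = 1.0893, H(Y|X) = 1.0236 (all in nats)

Chain rule: H(X,Y) = H(X) + H(Y|X)

Left side — joint entropy directly:
H(X,Y) = -Σ p(x,y) log p(x,y) = 2.1129 nats

Right side — compute H(Y|X) from the conditional distributions:
P(X) = (7/18, 5/18, 1/3), so H(X) = 1.0893 nats
H(Y|X) = Σ_x P(X=x) · H(Y|X=x):
  P(Y|X=0) = (3/14, 2/7, 1/2), H(Y|X=0) = 1.0346, weight P(X=0) = 7/18
  P(Y|X=1) = (1/2, 2/5, 1/10), H(Y|X=1) = 0.9433, weight P(X=1) = 5/18
  P(Y|X=2) = (1/3, 1/4, 5/12), H(Y|X=2) = 1.0776, weight P(X=2) = 1/3
H(Y|X) = 1.0236 nats

H(X) + H(Y|X) = 1.0893 + 1.0236 = 2.1129 nats

Both sides equal 2.1129 nats. ✓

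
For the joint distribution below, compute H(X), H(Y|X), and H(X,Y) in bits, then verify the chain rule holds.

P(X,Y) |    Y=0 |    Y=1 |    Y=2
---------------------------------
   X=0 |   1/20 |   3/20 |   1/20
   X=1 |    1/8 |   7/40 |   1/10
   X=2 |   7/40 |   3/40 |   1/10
H(X,Y) = 3.0425, H(X) = 1.5589, H(Y|X) = 1.4836 (all in bits)

Chain rule: H(X,Y) = H(X) + H(Y|X)

Left side — joint entropy directly:
H(X,Y) = -Σ p(x,y) log p(x,y) = 3.0425 bits

Right side — compute H(Y|X) from the conditional distributions:
P(X) = (1/4, 2/5, 7/20), so H(X) = 1.5589 bits
H(Y|X) = Σ_x P(X=x) · H(Y|X=x):
  P(Y|X=0) = (1/5, 3/5, 1/5), H(Y|X=0) = 1.3710, weight P(X=0) = 1/4
  P(Y|X=1) = (5/16, 7/16, 1/4), H(Y|X=1) = 1.5462, weight P(X=1) = 2/5
  P(Y|X=2) = (1/2, 3/14, 2/7), H(Y|X=2) = 1.4926, weight P(X=2) = 7/20
H(Y|X) = 1.4836 bits

H(X) + H(Y|X) = 1.5589 + 1.4836 = 3.0425 bits

Both sides equal 3.0425 bits. ✓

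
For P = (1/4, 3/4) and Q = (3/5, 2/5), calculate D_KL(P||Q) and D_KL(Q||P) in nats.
D_KL(P||Q) = 0.2526, D_KL(Q||P) = 0.2738

KL divergence is not symmetric: D_KL(P||Q) ≠ D_KL(Q||P) in general.

D_KL(P||Q) = 0.2526 nats
D_KL(Q||P) = 0.2738 nats

No, they are not equal!

This asymmetry is why KL divergence is not a true distance metric.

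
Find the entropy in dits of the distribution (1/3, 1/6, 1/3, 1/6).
0.5775 dits

Shannon entropy is H(X) = -Σ p(x) log p(x).

For P = (1/3, 1/6, 1/3, 1/6):
H = -1/3 × log_10(1/3) -1/6 × log_10(1/6) -1/3 × log_10(1/3) -1/6 × log_10(1/6)
H = 0.5775 dits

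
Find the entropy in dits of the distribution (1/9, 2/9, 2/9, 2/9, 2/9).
0.6867 dits

Shannon entropy is H(X) = -Σ p(x) log p(x).

For P = (1/9, 2/9, 2/9, 2/9, 2/9):
H = -1/9 × log_10(1/9) -2/9 × log_10(2/9) -2/9 × log_10(2/9) -2/9 × log_10(2/9) -2/9 × log_10(2/9)
H = 0.6867 dits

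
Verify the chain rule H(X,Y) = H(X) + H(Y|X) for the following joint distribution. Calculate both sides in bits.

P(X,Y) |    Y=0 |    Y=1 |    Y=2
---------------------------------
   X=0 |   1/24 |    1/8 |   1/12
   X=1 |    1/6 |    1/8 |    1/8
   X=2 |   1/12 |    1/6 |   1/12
H(X,Y) = 3.0739, H(X) = 1.5546, H(Y|X) = 1.5193 (all in bits)

Chain rule: H(X,Y) = H(X) + H(Y|X)

Left side — joint entropy directly:
H(X,Y) = -Σ p(x,y) log p(x,y) = 3.0739 bits

Right side — compute H(Y|X) from the conditional distributions:
P(X) = (1/4, 5/12, 1/3), so H(X) = 1.5546 bits
H(Y|X) = Σ_x P(X=x) · H(Y|X=x):
  P(Y|X=0) = (1/6, 1/2, 1/3), H(Y|X=0) = 1.4591, weight P(X=0) = 1/4
  P(Y|X=1) = (2/5, 3/10, 3/10), H(Y|X=1) = 1.5710, weight P(X=1) = 5/12
  P(Y|X=2) = (1/4, 1/2, 1/4), H(Y|X=2) = 1.5000, weight P(X=2) = 1/3
H(Y|X) = 1.5193 bits

H(X) + H(Y|X) = 1.5546 + 1.5193 = 3.0739 bits

Both sides equal 3.0739 bits. ✓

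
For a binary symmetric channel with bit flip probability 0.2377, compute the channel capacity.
0.2088 bits

For a binary symmetric channel (BSC) with error probability p:
Capacity C = 1 - H(p) bits per symbol

where H(p) = -p log₂(p) - (1-p) log₂(1-p) is the binary entropy function.

H(0.2377) = 0.7912 bits
C = 1 - 0.7912 = 0.2088 bits per symbol

This means we can reliably transmit up to 0.2088 bits of information per channel use.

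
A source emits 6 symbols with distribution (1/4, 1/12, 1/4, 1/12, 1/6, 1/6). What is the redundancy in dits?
0.0379 dits

Redundancy measures how far a source is from maximum entropy:
R = H_max - H(X)

Maximum entropy for 6 symbols: H_max = log_10(6) = 0.7782 dits
Actual entropy: H(X) = 0.7403 dits
Redundancy: R = 0.7782 - 0.7403 = 0.0379 dits

This redundancy represents potential for compression: the source could be compressed by 0.0379 dits per symbol.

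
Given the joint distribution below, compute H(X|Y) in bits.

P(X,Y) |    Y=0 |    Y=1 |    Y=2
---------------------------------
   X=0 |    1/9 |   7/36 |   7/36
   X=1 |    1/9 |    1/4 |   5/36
0.9883 bits

Using the chain rule: H(X|Y) = H(X,Y) - H(Y)

First, compute H(X,Y) = 2.5188 bits

Marginal P(Y) = (2/9, 4/9, 1/3)
H(Y) = 1.5305 bits

H(X|Y) = H(X,Y) - H(Y) = 2.5188 - 1.5305 = 0.9883 bits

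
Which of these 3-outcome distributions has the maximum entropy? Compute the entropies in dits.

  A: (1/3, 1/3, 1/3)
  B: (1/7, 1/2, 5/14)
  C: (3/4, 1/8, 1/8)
A

For a discrete distribution over n outcomes, entropy is maximized by the uniform distribution.

Computing entropies:
H(A) = 0.4771 dits
H(B) = 0.4309 dits
H(C) = 0.3195 dits

The uniform distribution (where all probabilities equal 1/3) achieves the maximum entropy of log_10(3) = 0.4771 dits.

Distribution A has the highest entropy.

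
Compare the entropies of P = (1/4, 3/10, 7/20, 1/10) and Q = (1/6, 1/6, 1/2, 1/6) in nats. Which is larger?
P

Computing entropies in nats:
H(P) = 1.3055
H(Q) = 1.2425

Distribution P has higher entropy.

Intuition: The distribution closer to uniform (more spread out) has higher entropy.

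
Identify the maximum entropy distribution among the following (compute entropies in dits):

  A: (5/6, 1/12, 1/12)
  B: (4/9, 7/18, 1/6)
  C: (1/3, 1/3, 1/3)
C

For a discrete distribution over n outcomes, entropy is maximized by the uniform distribution.

Computing entropies:
H(A) = 0.2458 dits
H(B) = 0.4457 dits
H(C) = 0.4771 dits

The uniform distribution (where all probabilities equal 1/3) achieves the maximum entropy of log_10(3) = 0.4771 dits.

Distribution C has the highest entropy.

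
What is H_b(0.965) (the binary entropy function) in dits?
0.0659 dits

The binary entropy function is:
H(p) = -p log(p) - (1-p) log(1-p)

H(0.965) = -0.965 × log_10(0.965) - 0.035 × log_10(0.035)
H(0.965) = 0.0659 dits

Note: Binary entropy is maximized at p=0.5 (H=1 bit) and minimized at p=0 or p=1 (H=0).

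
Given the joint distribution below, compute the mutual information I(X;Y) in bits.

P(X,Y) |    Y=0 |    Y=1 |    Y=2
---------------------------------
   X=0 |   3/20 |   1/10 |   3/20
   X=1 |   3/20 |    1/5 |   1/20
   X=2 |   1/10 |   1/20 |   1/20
0.0721 bits

Mutual information: I(X;Y) = H(X) + H(Y) - H(X,Y)

Marginals:
P(X) = (2/5, 2/5, 1/5), H(X) = 1.5219 bits
P(Y) = (2/5, 7/20, 1/4), H(Y) = 1.5589 bits

Joint entropy: H(X,Y) = 3.0087 bits

I(X;Y) = 1.5219 + 1.5589 - 3.0087 = 0.0721 bits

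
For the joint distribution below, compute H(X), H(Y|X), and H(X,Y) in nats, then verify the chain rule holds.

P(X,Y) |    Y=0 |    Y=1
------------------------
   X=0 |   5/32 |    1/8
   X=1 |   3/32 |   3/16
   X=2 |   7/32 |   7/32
H(X,Y) = 1.7507, H(X) = 1.0752, H(Y|X) = 0.6755 (all in nats)

Chain rule: H(X,Y) = H(X) + H(Y|X)

Left side — joint entropy directly:
H(X,Y) = -Σ p(x,y) log p(x,y) = 1.7507 nats

Right side — compute H(Y|X) from the conditional distributions:
P(X) = (9/32, 9/32, 7/16), so H(X) = 1.0752 nats
H(Y|X) = Σ_x P(X=x) · H(Y|X=x):
  P(Y|X=0) = (5/9, 4/9), H(Y|X=0) = 0.6870, weight P(X=0) = 9/32
  P(Y|X=1) = (1/3, 2/3), H(Y|X=1) = 0.6365, weight P(X=1) = 9/32
  P(Y|X=2) = (1/2, 1/2), H(Y|X=2) = 0.6931, weight P(X=2) = 7/16
H(Y|X) = 0.6755 nats

H(X) + H(Y|X) = 1.0752 + 0.6755 = 1.7507 nats

Both sides equal 1.7507 nats. ✓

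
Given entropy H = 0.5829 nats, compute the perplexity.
1.7912

Perplexity is e^H (or exp(H) for natural log).

H = 0.5829 nats
Perplexity = e^0.5829 = 1.7912

Interpretation: The model's uncertainty is equivalent to choosing uniformly among 1.8 options.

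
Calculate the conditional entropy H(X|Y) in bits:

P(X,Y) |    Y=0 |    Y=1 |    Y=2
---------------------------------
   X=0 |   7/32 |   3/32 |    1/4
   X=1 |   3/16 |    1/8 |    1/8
0.9644 bits

Using the chain rule: H(X|Y) = H(X,Y) - H(Y)

First, compute H(X,Y) = 2.5026 bits

Marginal P(Y) = (13/32, 7/32, 3/8)
H(Y) = 1.5382 bits

H(X|Y) = H(X,Y) - H(Y) = 2.5026 - 1.5382 = 0.9644 bits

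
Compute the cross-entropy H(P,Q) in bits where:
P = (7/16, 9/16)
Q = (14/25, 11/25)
1.0322 bits

Cross-entropy: H(P,Q) = -Σ p(x) log q(x)

Alternatively: H(P,Q) = H(P) + D_KL(P||Q)
H(P) = 0.9887 bits
D_KL(P||Q) = 0.0435 bits

H(P,Q) = 0.9887 + 0.0435 = 1.0322 bits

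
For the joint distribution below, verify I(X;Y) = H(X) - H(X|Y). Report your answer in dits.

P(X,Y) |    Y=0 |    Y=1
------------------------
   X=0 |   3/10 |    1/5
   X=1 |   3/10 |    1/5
I(X;Y) = 0.0000 dits

Mutual information has multiple equivalent forms:
- I(X;Y) = H(X) - H(X|Y)
- I(X;Y) = H(Y) - H(Y|X)
- I(X;Y) = H(X) + H(Y) - H(X,Y)

Computing all quantities:
H(X) = 0.3010, H(Y) = 0.2923, H(X,Y) = 0.5933
H(X|Y) = 0.3010, H(Y|X) = 0.2923

Verification:
H(X) - H(X|Y) = 0.3010 - 0.3010 = 0.0000
H(Y) - H(Y|X) = 0.2923 - 0.2923 = 0.0000
H(X) + H(Y) - H(X,Y) = 0.3010 + 0.2923 - 0.5933 = 0.0000

All forms give I(X;Y) = 0.0000 dits. ✓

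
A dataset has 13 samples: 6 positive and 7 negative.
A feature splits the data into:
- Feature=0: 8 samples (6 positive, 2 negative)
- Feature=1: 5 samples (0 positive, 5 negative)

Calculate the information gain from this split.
0.4965 bits

Information Gain = H(Y) - H(Y|Feature)

Before split:
P(positive) = 6/13 = 0.4615
H(Y) = 0.9957 bits

After split:
Feature=0: H = 0.8113 bits (weight = 8/13)
Feature=1: H = 0.0000 bits (weight = 5/13)
H(Y|Feature) = (8/13)×0.8113 + (5/13)×0.0000 = 0.4992 bits

Information Gain = 0.9957 - 0.4992 = 0.4965 bits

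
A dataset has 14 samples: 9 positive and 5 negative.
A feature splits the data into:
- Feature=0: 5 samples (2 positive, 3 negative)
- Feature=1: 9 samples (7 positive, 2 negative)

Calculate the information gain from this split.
0.1022 bits

Information Gain = H(Y) - H(Y|Feature)

Before split:
P(positive) = 9/14 = 0.6429
H(Y) = 0.9403 bits

After split:
Feature=0: H = 0.9710 bits (weight = 5/14)
Feature=1: H = 0.7642 bits (weight = 9/14)
H(Y|Feature) = (5/14)×0.9710 + (9/14)×0.7642 = 0.8380 bits

Information Gain = 0.9403 - 0.8380 = 0.1022 bits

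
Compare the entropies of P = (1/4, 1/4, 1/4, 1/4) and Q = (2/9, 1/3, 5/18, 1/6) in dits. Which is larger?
P

Computing entropies in dits:
H(P) = 0.6021
H(Q) = 0.5884

Distribution P has higher entropy.

Intuition: The distribution closer to uniform (more spread out) has higher entropy.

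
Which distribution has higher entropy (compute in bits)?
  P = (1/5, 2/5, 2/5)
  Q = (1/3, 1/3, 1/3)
Q

Computing entropies in bits:
H(P) = 1.5219
H(Q) = 1.5850

Distribution Q has higher entropy.

Intuition: The distribution closer to uniform (more spread out) has higher entropy.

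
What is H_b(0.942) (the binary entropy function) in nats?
0.2214 nats

The binary entropy function is:
H(p) = -p log(p) - (1-p) log(1-p)

H(0.942) = -0.942 × log_e(0.942) - 0.058 × log_e(0.058)
H(0.942) = 0.2214 nats

Note: Binary entropy is maximized at p=0.5 (H=1 bit) and minimized at p=0 or p=1 (H=0).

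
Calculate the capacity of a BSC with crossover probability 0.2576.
0.1769 bits

For a binary symmetric channel (BSC) with error probability p:
Capacity C = 1 - H(p) bits per symbol

where H(p) = -p log₂(p) - (1-p) log₂(1-p) is the binary entropy function.

H(0.2576) = 0.8231 bits
C = 1 - 0.8231 = 0.1769 bits per symbol

This means we can reliably transmit up to 0.1769 bits of information per channel use.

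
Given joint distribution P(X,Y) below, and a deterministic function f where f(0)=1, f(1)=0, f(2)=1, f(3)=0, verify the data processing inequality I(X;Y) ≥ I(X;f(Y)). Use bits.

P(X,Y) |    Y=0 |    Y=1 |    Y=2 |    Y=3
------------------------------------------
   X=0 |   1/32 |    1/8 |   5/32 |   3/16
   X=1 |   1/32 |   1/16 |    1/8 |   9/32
I(X;Y) = 0.0314, I(X;f(Y)) = 0.0031, inequality holds: 0.0314 ≥ 0.0031

Data Processing Inequality: For any Markov chain X → Y → Z, we have I(X;Y) ≥ I(X;Z).

Here Z = f(Y) is a deterministic function of Y, forming X → Y → Z.

Original I(X;Y) = 0.0314 bits

After applying f:
P(X,Z) where Z=f(Y):
- P(X,Z=0) = P(X,Y=1) + P(X,Y=3)
- P(X,Z=1) = P(X,Y=0) + P(X,Y=2)

I(X;Z) = I(X;f(Y)) = 0.0031 bits

Verification: 0.0314 ≥ 0.0031 ✓

Information cannot be created by processing; the function f can only lose information about X.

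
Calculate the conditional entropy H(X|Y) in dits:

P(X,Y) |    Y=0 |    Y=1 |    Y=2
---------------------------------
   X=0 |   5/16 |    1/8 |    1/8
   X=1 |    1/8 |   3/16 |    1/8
0.2803 dits

Using the chain rule: H(X|Y) = H(X,Y) - H(Y)

First, compute H(X,Y) = 0.7457 dits

Marginal P(Y) = (7/16, 5/16, 1/4)
H(Y) = 0.4654 dits

H(X|Y) = H(X,Y) - H(Y) = 0.7457 - 0.4654 = 0.2803 dits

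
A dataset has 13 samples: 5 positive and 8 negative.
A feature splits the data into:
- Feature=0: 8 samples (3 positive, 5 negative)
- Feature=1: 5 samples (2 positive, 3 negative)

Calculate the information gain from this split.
0.0005 bits

Information Gain = H(Y) - H(Y|Feature)

Before split:
P(positive) = 5/13 = 0.3846
H(Y) = 0.9612 bits

After split:
Feature=0: H = 0.9544 bits (weight = 8/13)
Feature=1: H = 0.9710 bits (weight = 5/13)
H(Y|Feature) = (8/13)×0.9544 + (5/13)×0.9710 = 0.9608 bits

Information Gain = 0.9612 - 0.9608 = 0.0005 bits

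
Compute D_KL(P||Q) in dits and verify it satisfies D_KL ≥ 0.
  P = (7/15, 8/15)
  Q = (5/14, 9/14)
0.0109 dits

KL divergence satisfies the Gibbs inequality: D_KL(P||Q) ≥ 0 for all distributions P, Q.

D_KL(P||Q) = Σ p(x) log(p(x)/q(x))
Term by term:
  x=0: 7/15 × log_10[(7/15)/(5/14)] = 0.0542
  x=1: 8/15 × log_10[(8/15)/(9/14)] = -0.0433
D_KL(P||Q) = 0.0109 dits

D_KL(P||Q) = 0.0109 ≥ 0 ✓

This non-negativity is a fundamental property: relative entropy cannot be negative because it measures how different Q is from P.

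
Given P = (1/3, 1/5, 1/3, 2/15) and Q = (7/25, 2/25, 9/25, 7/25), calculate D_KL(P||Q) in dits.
0.0507 dits

KL divergence: D_KL(P||Q) = Σ p(x) log(p(x)/q(x))

Computing term by term:
  x=0: 1/3 × log_10[(1/3)/(7/25)] = 1/3 × 0.0757 = 0.0252
  x=1: 1/5 × log_10[(1/5)/(2/25)] = 1/5 × 0.3979 = 0.0796
  x=2: 1/3 × log_10[(1/3)/(9/25)] = 1/3 × -0.0334 = -0.0111
  x=3: 2/15 × log_10[(2/15)/(7/25)] = 2/15 × -0.3222 = -0.0430

D_KL(P||Q) = 0.0507 dits

Note: KL divergence is always non-negative and equals 0 iff P = Q.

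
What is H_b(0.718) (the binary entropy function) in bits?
0.8582 bits

The binary entropy function is:
H(p) = -p log(p) - (1-p) log(1-p)

H(0.718) = -0.718 × log_2(0.718) - 0.282 × log_2(0.282)
H(0.718) = 0.8582 bits

Note: Binary entropy is maximized at p=0.5 (H=1 bit) and minimized at p=0 or p=1 (H=0).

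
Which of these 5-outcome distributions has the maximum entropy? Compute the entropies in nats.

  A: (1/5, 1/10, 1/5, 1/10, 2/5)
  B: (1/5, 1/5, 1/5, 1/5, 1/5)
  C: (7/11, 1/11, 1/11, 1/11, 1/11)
B

For a discrete distribution over n outcomes, entropy is maximized by the uniform distribution.

Computing entropies:
H(A) = 1.4708 nats
H(B) = 1.6094 nats
H(C) = 1.1596 nats

The uniform distribution (where all probabilities equal 1/5) achieves the maximum entropy of log_e(5) = 1.6094 nats.

Distribution B has the highest entropy.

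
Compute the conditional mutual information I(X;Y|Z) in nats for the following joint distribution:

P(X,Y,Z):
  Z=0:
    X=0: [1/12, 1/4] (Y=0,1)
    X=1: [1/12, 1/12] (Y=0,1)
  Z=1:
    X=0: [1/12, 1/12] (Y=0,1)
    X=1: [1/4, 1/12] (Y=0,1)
0.0306 nats

Conditional mutual information: I(X;Y|Z) = H(X|Z) + H(Y|Z) - H(X,Y|Z)

H(Z) = 0.6931
H(X,Z) = 1.3297 → H(X|Z) = 0.6365
H(Y,Z) = 1.3297 → H(Y|Z) = 0.6365
H(X,Y,Z) = 1.9356 → H(X,Y|Z) = 1.2425

I(X;Y|Z) = 0.6365 + 0.6365 - 1.2425 = 0.0306 nats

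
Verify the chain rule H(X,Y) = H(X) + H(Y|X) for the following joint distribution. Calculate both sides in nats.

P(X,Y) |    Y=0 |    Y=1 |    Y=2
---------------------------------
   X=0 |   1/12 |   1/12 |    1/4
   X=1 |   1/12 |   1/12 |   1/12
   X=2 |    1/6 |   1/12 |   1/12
H(X,Y) = 2.0947, H(X) = 1.0776, H(Y|X) = 1.0172 (all in nats)

Chain rule: H(X,Y) = H(X) + H(Y|X)

Left side — joint entropy directly:
H(X,Y) = -Σ p(x,y) log p(x,y) = 2.0947 nats

Right side — compute H(Y|X) from the conditional distributions:
P(X) = (5/12, 1/4, 1/3), so H(X) = 1.0776 nats
H(Y|X) = Σ_x P(X=x) · H(Y|X=x):
  P(Y|X=0) = (1/5, 1/5, 3/5), H(Y|X=0) = 0.9503, weight P(X=0) = 5/12
  P(Y|X=1) = (1/3, 1/3, 1/3), H(Y|X=1) = 1.0986, weight P(X=1) = 1/4
  P(Y|X=2) = (1/2, 1/4, 1/4), H(Y|X=2) = 1.0397, weight P(X=2) = 1/3
H(Y|X) = 1.0172 nats

H(X) + H(Y|X) = 1.0776 + 1.0172 = 2.0947 nats

Both sides equal 2.0947 nats. ✓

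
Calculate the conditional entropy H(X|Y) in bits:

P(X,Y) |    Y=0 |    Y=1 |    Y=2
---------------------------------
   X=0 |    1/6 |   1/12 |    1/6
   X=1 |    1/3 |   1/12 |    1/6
0.9591 bits

Using the chain rule: H(X|Y) = H(X,Y) - H(Y)

First, compute H(X,Y) = 2.4183 bits

Marginal P(Y) = (1/2, 1/6, 1/3)
H(Y) = 1.4591 bits

H(X|Y) = H(X,Y) - H(Y) = 2.4183 - 1.4591 = 0.9591 bits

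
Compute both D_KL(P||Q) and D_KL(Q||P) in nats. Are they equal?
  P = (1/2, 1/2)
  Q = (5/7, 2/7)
D_KL(P||Q) = 0.1015, D_KL(Q||P) = 0.0949

KL divergence is not symmetric: D_KL(P||Q) ≠ D_KL(Q||P) in general.

D_KL(P||Q) = 0.1015 nats
D_KL(Q||P) = 0.0949 nats

No, they are not equal!

This asymmetry is why KL divergence is not a true distance metric.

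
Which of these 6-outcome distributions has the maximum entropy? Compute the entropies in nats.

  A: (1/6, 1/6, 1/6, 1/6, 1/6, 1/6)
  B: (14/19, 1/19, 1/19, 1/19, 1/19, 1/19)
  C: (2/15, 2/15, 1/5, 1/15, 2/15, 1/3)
A

For a discrete distribution over n outcomes, entropy is maximized by the uniform distribution.

Computing entropies:
H(A) = 1.7918 nats
H(B) = 0.9999 nats
H(C) = 1.6746 nats

The uniform distribution (where all probabilities equal 1/6) achieves the maximum entropy of log_e(6) = 1.7918 nats.

Distribution A has the highest entropy.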